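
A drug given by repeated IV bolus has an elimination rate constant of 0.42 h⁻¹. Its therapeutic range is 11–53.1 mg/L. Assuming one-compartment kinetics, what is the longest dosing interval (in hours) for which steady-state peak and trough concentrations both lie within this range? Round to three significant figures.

Between IV bolus doses, concentration decays as C = C₀·e^(−kτ), so C_peak/C_trough = e^(kτ).
τ_max = ln(C_peak/C_trough) / k = ln(53.1/11) / 0.4200 = 1.574 / 0.4200 = 3.748 h

3.75 h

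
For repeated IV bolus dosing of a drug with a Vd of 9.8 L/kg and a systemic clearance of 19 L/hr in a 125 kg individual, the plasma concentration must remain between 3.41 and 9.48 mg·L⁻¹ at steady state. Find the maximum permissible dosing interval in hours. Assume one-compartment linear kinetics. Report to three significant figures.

65.9 h

Total Vd = 9.8 × 125 = 1225 L
k = CL / Vd = 19.00 / 1225 = 0.01551 h⁻¹
Between IV bolus doses, concentration decays as C = C₀·e^(−kτ), so C_peak/C_trough = e^(kτ).
τ_max = ln(C_peak/C_trough) / k = ln(9.48/3.41) / 0.01551 = 1.022 / 0.01551 = 65.89 h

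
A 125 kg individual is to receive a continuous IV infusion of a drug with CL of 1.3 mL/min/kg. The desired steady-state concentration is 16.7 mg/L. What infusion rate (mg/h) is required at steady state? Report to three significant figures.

163 mg/h

CL = 1.3 mL/min/kg × 125 kg = 162.5 mL/min = 162.5 × 60/1000 = 9.750 L/h
Rate = CL × Css = 9.750 × 16.7 = 162.8 mg/h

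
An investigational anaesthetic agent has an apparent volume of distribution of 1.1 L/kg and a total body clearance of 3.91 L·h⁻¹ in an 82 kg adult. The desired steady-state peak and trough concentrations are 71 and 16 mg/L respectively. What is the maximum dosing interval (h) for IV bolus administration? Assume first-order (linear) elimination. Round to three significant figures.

34.4 h

Vd(total) = 82 kg × 1.1 L/kg = 90.20 L
k = CL / Vd = 3.910 / 90.20 = 0.04335 h⁻¹
Between IV bolus doses, concentration decays as C = C₀·e^(−kτ), so C_peak/C_trough = e^(kτ).
τ_max = ln(C_peak/C_trough) / k = ln(71/16) / 0.04335 = 1.490 / 0.04335 = 34.37 h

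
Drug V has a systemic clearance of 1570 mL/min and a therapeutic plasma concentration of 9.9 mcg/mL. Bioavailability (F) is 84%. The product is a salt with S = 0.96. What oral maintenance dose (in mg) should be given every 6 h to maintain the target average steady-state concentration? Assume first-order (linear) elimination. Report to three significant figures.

6940 mg

CL = 1570 mL/min × 60/1000 = 94.20 L/h
At steady state, dose per interval replaces the amount cleared in that interval: F·S·D/τ = CL·Css.
D = CL × Css × τ / F / S = 94.20 × 9.9 × 6 / 0.84 / 0.96 = 6939 mg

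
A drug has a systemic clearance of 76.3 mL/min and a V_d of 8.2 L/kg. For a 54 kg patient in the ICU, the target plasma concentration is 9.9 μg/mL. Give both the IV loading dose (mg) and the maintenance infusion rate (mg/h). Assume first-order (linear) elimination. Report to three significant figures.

Vd = 8.2 L/kg × 54 kg = 442.8 L
Loading dose = Vd × C = 442.8 × 9.9 = 4384 mg
Convert clearance: 76.3 mL/min × 60 min/h ÷ 1000 mL/L = 4.578 L/h
Maintenance: replace elimination → rate = CL × Css = 4.578 × 9.9 = 45.32 mg/h

(a) 4380 mg; (b) 45.3 mg/h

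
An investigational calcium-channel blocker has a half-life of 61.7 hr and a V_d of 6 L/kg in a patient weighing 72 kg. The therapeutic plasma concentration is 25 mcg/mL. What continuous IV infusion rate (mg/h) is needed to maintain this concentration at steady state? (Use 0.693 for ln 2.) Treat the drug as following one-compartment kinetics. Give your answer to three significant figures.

Total Vd = 6 × 72 = 432.0 L
CL = 0.693 × Vd / t½ = 0.693 × 432.0 / 61.7 = 4.852 L/h
Infusion rate = CL × Css = 4.852 × 25 = 121.3 mg/h

121 mg/h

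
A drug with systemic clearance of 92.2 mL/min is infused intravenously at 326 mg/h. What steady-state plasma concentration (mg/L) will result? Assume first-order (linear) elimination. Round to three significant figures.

Convert clearance: 92.2 mL/min × 60 min/h ÷ 1000 mL/L = 5.532 L/h
Css = rate / CL = 326 / 5.532 = 58.93 mg/L

58.9 mg/L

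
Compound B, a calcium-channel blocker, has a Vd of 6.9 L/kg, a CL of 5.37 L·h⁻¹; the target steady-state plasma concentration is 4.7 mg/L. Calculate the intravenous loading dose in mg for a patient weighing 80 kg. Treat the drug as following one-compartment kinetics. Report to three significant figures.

Vd = 6.9 L/kg × 80 kg = 552.0 L
LD = Vd × C = 552.0 × 4.700 = 2594 mg

2590 mg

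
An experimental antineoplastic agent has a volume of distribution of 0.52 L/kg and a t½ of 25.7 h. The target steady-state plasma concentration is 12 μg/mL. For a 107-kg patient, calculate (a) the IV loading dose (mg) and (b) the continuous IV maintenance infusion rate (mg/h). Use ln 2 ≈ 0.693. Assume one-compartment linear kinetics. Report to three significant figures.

(a) 668 mg; (b) 18.0 mg/h

Vd = 0.52 L/kg × 107 kg = 55.64 L
LD = Vd × C = 55.64 × 12 = 667.7 mg
CL = 0.693 × Vd / t½ = 0.693 × 55.64 / 25.7 = 1.500 L/h
Infusion rate = CL × Css = 1.500 × 12 = 18.00 mg/h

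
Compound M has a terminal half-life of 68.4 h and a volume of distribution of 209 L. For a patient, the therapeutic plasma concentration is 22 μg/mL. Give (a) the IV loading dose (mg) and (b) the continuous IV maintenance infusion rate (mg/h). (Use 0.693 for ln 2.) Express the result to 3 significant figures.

LD = Vd × C = 209.0 × 22 = 4598 mg
CL = 0.693 × Vd / t½ = 0.693 × 209.0 / 68.4 = 2.118 L/h
Infusion rate = CL × Css = 2.118 × 22 = 46.60 mg/h

(a) 4600 mg; (b) 46.6 mg/h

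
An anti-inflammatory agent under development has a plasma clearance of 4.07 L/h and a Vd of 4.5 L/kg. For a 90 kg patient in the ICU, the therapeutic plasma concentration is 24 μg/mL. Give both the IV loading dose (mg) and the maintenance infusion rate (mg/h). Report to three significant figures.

(a) 9720 mg; (b) 97.7 mg/h

Total Vd = 4.5 × 90 = 405.0 L
Loading: fill Vd to C_target → 405.0 L × 24 mg/L = 9720 mg
Maintenance infusion rate = CL × Css = 4.070 × 24 = 97.68 mg/h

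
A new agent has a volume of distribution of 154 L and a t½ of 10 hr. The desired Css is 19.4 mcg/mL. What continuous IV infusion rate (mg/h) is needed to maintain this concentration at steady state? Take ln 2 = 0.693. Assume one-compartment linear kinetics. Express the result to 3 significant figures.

207 mg/h

CL = 0.693 × Vd / t½ = 0.693 × 154.0 / 10 = 10.67 L/h
Infusion rate = CL × Css = 10.67 × 19.4 = 207.0 mg/h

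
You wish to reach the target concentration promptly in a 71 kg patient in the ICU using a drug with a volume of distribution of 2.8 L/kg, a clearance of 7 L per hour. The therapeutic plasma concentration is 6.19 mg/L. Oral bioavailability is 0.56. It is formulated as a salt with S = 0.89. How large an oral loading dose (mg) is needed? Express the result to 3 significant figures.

Vd(total) = 71 kg × 2.8 L/kg = 198.8 L
LD = Vd × C / F / S = 198.8 × 6.190 / 0.56 / 0.89 = 2469 mg

2470 mg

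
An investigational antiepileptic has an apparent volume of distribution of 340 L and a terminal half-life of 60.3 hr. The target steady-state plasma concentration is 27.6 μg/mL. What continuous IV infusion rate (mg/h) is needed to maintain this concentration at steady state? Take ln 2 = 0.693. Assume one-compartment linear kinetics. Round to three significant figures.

108 mg/h

k = 0.693/60.3 = 0.01149 h⁻¹, so CL = k·Vd = 0.01149 × 340.0 = 3.907 L/h
Infusion rate = CL × Css = 3.907 × 27.6 = 107.8 mg/h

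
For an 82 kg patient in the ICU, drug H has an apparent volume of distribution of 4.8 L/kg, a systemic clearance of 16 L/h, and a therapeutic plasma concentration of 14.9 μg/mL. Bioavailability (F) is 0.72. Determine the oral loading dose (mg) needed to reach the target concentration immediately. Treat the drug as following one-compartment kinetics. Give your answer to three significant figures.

8150 mg

Total Vd = 4.8 × 82 = 393.6 L
Loading dose depends on Vd (not clearance): it fills the distribution volume.
LD = Vd × C / F = 393.6 × 14.90 / 0.72 = 8145 mg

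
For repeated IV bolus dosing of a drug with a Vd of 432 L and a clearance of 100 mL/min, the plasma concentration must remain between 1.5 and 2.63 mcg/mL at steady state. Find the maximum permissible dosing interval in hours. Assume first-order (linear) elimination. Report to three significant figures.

Convert clearance: 100 mL/min × 60 min/h ÷ 1000 mL/L = 6.000 L/h
k = CL / Vd = 6.000 / 432.0 = 0.01389 h⁻¹
Between IV bolus doses, concentration decays as C = C₀·e^(−kτ), so C_peak/C_trough = e^(kτ).
τ_max = ln(C_peak/C_trough) / k = ln(2.63/1.5) / 0.01389 = 0.5615 / 0.01389 = 40.42 h

40.4 h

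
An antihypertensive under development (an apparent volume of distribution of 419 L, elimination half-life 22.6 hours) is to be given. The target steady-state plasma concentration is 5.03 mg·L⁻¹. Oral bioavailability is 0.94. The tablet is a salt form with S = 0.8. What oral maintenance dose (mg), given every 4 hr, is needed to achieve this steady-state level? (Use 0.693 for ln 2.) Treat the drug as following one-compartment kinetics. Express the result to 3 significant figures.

344 mg

CL = 0.693 × Vd / t½ = 0.693 × 419.0 / 22.6 = 12.85 L/h
D = CL × Css × τ / F / S = 12.85 × 5.03 × 4 / 0.94 / 0.8 = 343.8 mg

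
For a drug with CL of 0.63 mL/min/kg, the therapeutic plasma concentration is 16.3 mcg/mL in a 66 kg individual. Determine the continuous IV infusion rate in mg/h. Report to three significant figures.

40.7 mg/h

CL = 0.63 mL/min/kg × 66 kg = 41.58 mL/min = 41.58 × 60/1000 = 2.495 L/h
R₀ = 2.495 × 16.3 = 40.67 mg/h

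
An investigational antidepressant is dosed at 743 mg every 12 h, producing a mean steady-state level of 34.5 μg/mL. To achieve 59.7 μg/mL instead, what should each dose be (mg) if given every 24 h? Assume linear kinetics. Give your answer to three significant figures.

With linear kinetics, Css is proportional to dose rate (D/τ) at fixed clearance.
D₂ = D₁ × (Css,target / Css,current) × (τ₂/τ₁) = 743 × (59.7/34.5) × (24/12) = 2571 mg

2570 mg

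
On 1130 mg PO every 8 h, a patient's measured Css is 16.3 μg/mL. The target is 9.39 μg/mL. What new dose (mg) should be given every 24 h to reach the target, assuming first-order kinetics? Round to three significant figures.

1950 mg

With linear kinetics, Css is proportional to dose rate (D/τ) at fixed clearance.
D₂ = D₁ × (Css,target / Css,current) × (τ₂/τ₁) = 1130 × (9.39/16.3) × (24/8) = 1953 mg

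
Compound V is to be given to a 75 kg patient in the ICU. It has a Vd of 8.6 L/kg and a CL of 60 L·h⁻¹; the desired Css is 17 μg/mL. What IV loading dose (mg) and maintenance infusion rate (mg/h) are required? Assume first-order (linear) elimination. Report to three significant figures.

Vd = 8.6 L/kg × 75 kg = 645.0 L
Loading: fill Vd to C_target → 645.0 L × 17 mg/L = 10970 mg
Maintenance infusion rate = CL × Css = 60.00 × 17 = 1020 mg/h

(a) 11000 mg; (b) 1020 mg/h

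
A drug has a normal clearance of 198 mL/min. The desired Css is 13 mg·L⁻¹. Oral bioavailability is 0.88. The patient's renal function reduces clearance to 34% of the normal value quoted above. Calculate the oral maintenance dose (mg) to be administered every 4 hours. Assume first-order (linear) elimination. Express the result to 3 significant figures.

239 mg

Convert clearance: 198 mL/min × 60 min/h ÷ 1000 mL/L = 11.88 L/h
Patient clearance = 0.34 × 11.88 = 4.039 L/h
D = CL × Css × τ / F = 4.039 × 13 × 4 / 0.88 = 238.7 mg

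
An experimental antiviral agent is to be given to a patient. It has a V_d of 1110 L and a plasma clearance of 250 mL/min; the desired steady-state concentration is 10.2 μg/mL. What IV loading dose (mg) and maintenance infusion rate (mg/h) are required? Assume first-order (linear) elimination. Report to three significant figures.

(a) 11300 mg; (b) 153 mg/h

LD = Vd · C_target = 1110 × 10.2 = 11320 mg
CL = 250 mL/min × 60/1000 = 15.00 L/h
Infusion rate = 15.00 L/h × 10.2 mg/L = 153.0 mg/h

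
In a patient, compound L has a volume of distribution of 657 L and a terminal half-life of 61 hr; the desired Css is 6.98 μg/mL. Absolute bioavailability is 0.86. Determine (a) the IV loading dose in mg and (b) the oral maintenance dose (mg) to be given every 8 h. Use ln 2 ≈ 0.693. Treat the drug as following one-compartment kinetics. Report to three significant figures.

(a) 4590 mg; (b) 485 mg

LD = Vd × C = 657.0 × 6.98 = 4586 mg
CL = 0.693 × Vd / t½ = 0.693 × 657.0 / 61 = 7.464 L/h
D = CL × Css × τ / F = 7.464 × 6.98 × 8 / 0.86 = 484.6 mg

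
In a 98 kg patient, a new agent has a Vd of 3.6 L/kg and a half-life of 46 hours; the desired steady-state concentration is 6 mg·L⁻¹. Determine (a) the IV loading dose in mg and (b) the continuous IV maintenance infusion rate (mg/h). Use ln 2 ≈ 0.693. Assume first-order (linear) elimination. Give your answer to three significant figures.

Vd(total) = 98 kg × 3.6 L/kg = 352.8 L
LD = Vd × C = 352.8 × 6 = 2117 mg
CL = 0.693 × Vd / t½ = 0.693 × 352.8 / 46 = 5.315 L/h
Infusion rate = CL × Css = 5.315 × 6 = 31.89 mg/h

(a) 2120 mg; (b) 31.9 mg/h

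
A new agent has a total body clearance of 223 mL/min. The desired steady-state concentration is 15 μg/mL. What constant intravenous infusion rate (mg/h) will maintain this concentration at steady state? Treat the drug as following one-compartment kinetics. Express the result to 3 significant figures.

CL = 223 mL/min × 60/1000 = 13.38 L/h
At steady state, infusion rate equals elimination rate: rate in = CL × Css.
R₀ = 13.38 × 15 = 200.7 mg/h

201 mg/h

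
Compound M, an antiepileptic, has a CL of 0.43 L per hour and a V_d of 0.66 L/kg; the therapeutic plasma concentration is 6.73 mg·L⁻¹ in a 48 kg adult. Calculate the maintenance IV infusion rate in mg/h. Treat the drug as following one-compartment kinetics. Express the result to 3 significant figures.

2.89 mg/h

Vd does not affect the maintenance rate; only clearance governs steady-state input.
Rate = CL × Css = 0.4300 × 6.73 = 2.894 mg/h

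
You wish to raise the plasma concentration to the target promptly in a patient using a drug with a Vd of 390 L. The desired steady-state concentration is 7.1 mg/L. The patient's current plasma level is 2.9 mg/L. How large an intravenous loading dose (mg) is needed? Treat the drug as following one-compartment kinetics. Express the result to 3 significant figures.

1640 mg

Concentration deficit ΔC = 7.1 − 2.9 = 4.200 mg/L
LD = Vd × ΔC = 390.0 × 4.200 = 1638 mg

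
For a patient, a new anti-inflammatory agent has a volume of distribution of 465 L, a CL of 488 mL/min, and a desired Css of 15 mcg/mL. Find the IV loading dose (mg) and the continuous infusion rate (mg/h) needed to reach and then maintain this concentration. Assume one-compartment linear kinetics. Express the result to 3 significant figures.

(a) 6980 mg; (b) 439 mg/h

Loading: fill Vd to C_target → 465.0 L × 15 mg/L = 6975 mg
Convert clearance: 488 mL/min × 60 min/h ÷ 1000 mL/L = 29.28 L/h
Maintenance: replace elimination → rate = CL × Css = 29.28 × 15 = 439.2 mg/h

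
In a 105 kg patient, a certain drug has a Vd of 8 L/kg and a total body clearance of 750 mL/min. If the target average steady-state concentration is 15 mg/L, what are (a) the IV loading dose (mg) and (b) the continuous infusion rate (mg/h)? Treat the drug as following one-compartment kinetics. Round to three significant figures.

Total Vd = 8 × 105 = 840.0 L
Loading dose = Vd × C = 840.0 × 15 = 12600 mg
Convert clearance: 750 mL/min × 60 min/h ÷ 1000 mL/L = 45.00 L/h
Maintenance infusion rate = CL × Css = 45.00 × 15 = 675.0 mg/h

(a) 12600 mg; (b) 675 mg/h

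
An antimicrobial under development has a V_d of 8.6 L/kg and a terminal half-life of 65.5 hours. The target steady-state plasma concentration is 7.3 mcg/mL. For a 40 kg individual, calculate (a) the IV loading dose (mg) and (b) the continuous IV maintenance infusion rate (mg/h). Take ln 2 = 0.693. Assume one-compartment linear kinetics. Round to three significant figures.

(a) 2510 mg; (b) 26.6 mg/h

Total Vd = 8.6 × 40 = 344.0 L
LD = Vd × C = 344.0 × 7.3 = 2511 mg
CL = 0.693 × Vd / t½ = 0.693 × 344.0 / 65.5 = 3.640 L/h
Infusion rate = CL × Css = 3.640 × 7.3 = 26.57 mg/h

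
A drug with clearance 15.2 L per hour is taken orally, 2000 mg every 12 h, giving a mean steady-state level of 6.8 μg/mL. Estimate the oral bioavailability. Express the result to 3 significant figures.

0.620

F·D/τ = CL·Css at steady state → F = CL·Css·τ / D.
F = 15.2 × 6.8 × 12 / 2000 = 0.620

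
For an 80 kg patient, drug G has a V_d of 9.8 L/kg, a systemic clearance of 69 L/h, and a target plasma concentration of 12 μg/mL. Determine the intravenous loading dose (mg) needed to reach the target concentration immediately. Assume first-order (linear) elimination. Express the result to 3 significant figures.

Total Vd = 9.8 × 80 = 784.0 L
LD = Vd × C = 784.0 × 12.00 = 9408 mg

9410 mg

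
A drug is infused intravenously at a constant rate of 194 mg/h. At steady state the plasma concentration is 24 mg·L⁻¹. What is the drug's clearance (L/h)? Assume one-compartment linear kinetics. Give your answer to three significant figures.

At steady state, infusion rate = CL × Css, so CL = rate / Css.
CL = 194 / 24 = 8.083 L/h

8.08 L/h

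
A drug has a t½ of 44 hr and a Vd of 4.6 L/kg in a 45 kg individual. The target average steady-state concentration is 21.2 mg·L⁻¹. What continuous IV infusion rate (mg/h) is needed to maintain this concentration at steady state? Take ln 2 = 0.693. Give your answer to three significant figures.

Vd = 4.6 L/kg × 45 kg = 207.0 L
CL = ln 2 · Vd / t½ = 0.693 × 207.0 / 44 = 3.260 L/h
Infusion rate = CL × Css = 3.260 × 21.2 = 69.11 mg/h

69.1 mg/h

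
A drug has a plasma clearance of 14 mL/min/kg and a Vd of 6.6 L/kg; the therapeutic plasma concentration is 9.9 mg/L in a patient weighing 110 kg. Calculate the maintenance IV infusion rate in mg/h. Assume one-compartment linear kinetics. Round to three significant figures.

CL = 14 mL/min/kg × 110 kg = 1540 mL/min = 1540 × 60/1000 = 92.40 L/h
Infusion rate = CL · Css = 92.40 L/h × 9.9 mg/L = 914.8 mg/h

915 mg/h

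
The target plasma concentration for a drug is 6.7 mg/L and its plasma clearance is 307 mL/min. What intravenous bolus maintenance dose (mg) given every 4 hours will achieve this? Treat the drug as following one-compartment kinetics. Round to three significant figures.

494 mg

CL = 307 mL/min = 307 × 0.06 = 18.42 L/h
D = CL × Css × τ = 18.42 × 6.7 × 4 = 493.7 mg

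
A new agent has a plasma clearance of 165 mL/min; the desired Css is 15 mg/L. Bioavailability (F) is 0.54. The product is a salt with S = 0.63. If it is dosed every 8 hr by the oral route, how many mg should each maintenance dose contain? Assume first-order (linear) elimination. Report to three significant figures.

CL = 165 mL/min = 165 × 0.06 = 9.900 L/h
D = CL × Css × τ / F / S = 9.900 × 15 × 8 / 0.54 / 0.63 = 3492 mg

3490 mg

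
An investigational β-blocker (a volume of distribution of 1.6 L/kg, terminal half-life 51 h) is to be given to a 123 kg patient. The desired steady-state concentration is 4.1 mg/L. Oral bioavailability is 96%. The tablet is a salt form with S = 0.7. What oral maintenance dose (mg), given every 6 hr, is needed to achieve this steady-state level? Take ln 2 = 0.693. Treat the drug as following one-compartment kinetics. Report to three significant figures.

97.9 mg

Vd(total) = 123 kg × 1.6 L/kg = 196.8 L
CL = ln 2 · Vd / t½ = 0.693 × 196.8 / 51 = 2.674 L/h
D = CL × Css × τ / F / S = 2.674 × 4.1 × 6 / 0.96 / 0.7 = 97.89 mg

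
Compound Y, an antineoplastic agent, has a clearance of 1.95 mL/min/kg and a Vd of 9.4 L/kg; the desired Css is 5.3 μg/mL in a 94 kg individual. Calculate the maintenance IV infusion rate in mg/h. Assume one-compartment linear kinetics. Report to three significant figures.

58.3 mg/h

CL = 1.95 mL/min/kg × 94 kg = 183.3 mL/min = 183.3 × 60/1000 = 11.00 L/h
Maintenance depends on clearance, not Vd — rate in must match rate out.
R₀ = 11.00 × 5.3 = 58.30 mg/h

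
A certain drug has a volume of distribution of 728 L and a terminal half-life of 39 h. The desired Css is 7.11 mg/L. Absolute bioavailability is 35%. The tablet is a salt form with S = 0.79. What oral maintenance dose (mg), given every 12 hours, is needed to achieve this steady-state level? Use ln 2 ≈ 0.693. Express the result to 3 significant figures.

k = 0.693/39 = 0.01777 h⁻¹, so CL = k·Vd = 0.01777 × 728.0 = 12.94 L/h
D = CL × Css × τ / F / S = 12.94 × 7.11 × 12 / 0.35 / 0.79 = 3993 mg

3990 mg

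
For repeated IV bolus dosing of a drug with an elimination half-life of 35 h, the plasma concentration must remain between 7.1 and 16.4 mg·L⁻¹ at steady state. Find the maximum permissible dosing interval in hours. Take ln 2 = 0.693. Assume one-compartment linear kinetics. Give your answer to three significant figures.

k = 0.693 / t½ = 0.693 / 35 = 0.01980 h⁻¹
Between IV bolus doses, concentration decays as C = C₀·e^(−kτ), so C_peak/C_trough = e^(kτ).
τ_max = ln(C_peak/C_trough) / k = ln(16.4/7.1) / 0.01980 = 0.8372 / 0.01980 = 42.28 h

42.3 h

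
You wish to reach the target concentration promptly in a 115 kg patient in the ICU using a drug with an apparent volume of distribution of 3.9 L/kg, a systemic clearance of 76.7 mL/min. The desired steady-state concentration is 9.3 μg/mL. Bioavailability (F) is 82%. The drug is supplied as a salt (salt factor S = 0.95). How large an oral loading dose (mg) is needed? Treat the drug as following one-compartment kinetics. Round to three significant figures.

5350 mg

Total Vd = 3.9 × 115 = 448.5 L
LD = Vd × C / F / S = 448.5 × 9.300 / 0.82 / 0.95 = 5354 mg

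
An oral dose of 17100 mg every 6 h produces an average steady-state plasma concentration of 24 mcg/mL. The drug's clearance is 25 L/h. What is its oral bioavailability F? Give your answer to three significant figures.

0.211

F·D/τ = CL·Css at steady state → F = CL·Css·τ / D.
F = 25 × 24 × 6 / 17100 = 0.211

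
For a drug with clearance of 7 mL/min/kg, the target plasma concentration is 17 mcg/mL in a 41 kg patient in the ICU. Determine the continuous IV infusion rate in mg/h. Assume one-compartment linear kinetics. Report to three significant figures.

293 mg/h

CL = 7 mL/min/kg × 41 kg = 287.0 mL/min = 287.0 × 60/1000 = 17.22 L/h
Infusion rate = CL · Css = 17.22 L/h × 17 mg/L = 292.7 mg/h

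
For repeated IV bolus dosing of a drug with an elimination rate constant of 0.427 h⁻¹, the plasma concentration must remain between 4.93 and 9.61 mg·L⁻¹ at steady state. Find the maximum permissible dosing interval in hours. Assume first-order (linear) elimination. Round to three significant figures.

1.56 h

Between IV bolus doses, concentration decays as C = C₀·e^(−kτ), so C_peak/C_trough = e^(kτ).
τ_max = ln(C_peak/C_trough) / k = ln(9.61/4.93) / 0.4270 = 0.6675 / 0.4270 = 1.563 h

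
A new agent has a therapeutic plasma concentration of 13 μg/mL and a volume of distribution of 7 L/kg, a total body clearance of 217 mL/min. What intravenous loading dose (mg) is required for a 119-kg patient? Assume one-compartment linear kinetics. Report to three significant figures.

10800 mg

Vd = 7 L/kg × 119 kg = 833.0 L
LD = Vd × C = 833.0 × 13.00 = 10830 mg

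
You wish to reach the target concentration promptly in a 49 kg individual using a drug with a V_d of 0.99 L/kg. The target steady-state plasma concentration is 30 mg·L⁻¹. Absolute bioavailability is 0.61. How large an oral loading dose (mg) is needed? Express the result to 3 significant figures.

2390 mg

Vd = 0.99 L/kg × 49 kg = 48.51 L
LD = Vd × C / F = 48.51 × 30.00 / 0.61 = 2386 mg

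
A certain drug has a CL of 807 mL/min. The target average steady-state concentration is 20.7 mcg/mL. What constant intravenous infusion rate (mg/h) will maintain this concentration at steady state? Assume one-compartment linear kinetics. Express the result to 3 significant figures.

1000 mg/h

CL = 807 mL/min × 60/1000 = 48.42 L/h
At steady state, infusion rate equals elimination rate: rate in = CL × Css.
Infusion rate = CL · Css = 48.42 L/h × 20.7 mg/L = 1002 mg/h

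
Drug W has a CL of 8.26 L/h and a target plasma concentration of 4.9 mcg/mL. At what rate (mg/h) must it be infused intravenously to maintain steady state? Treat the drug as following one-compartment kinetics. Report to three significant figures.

At steady state, infusion rate equals elimination rate: rate in = CL × Css.
Infusion rate = CL · Css = 8.260 L/h × 4.9 mg/L = 40.47 mg/h

40.5 mg/h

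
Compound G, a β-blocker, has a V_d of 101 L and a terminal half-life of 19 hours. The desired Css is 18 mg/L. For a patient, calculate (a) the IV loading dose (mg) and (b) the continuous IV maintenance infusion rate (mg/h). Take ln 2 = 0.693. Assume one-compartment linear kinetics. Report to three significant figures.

(a) 1820 mg; (b) 66.3 mg/h

LD = Vd × C = 101.0 × 18 = 1818 mg
CL = 0.693 × Vd / t½ = 0.693 × 101.0 / 19 = 3.684 L/h
Infusion rate = CL × Css = 3.684 × 18 = 66.31 mg/h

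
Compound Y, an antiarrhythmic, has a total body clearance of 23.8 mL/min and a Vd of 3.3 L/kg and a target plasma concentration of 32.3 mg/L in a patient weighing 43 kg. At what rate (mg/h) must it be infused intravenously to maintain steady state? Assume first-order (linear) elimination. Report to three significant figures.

CL = 23.8 mL/min = 23.8 × 0.06 = 1.428 L/h
At steady state, infusion rate equals elimination rate: rate in = CL × Css.
R₀ = 1.428 × 32.3 = 46.12 mg/h

46.1 mg/h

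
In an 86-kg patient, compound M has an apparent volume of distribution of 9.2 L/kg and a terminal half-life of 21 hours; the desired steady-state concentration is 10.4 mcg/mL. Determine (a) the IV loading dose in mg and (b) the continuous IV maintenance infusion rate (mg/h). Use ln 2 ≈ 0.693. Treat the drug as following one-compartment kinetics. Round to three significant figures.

Total Vd = 9.2 × 86 = 791.2 L
LD = Vd × C = 791.2 × 10.4 = 8228 mg
CL = 0.693 × Vd / t½ = 0.693 × 791.2 / 21 = 26.11 L/h
Infusion rate = CL × Css = 26.11 × 10.4 = 271.5 mg/h

(a) 8230 mg; (b) 272 mg/h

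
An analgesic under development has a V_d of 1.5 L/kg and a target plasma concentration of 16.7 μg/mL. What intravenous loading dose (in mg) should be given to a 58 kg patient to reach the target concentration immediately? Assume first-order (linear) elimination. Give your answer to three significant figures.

1450 mg

Vd(total) = 58 kg × 1.5 L/kg = 87.00 L
LD = Vd × C = 87.00 × 16.70 = 1453 mg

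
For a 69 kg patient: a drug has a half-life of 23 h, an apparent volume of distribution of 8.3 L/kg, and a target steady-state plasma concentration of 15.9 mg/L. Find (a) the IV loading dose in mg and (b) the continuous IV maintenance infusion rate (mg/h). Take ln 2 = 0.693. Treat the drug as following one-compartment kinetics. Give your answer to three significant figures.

Vd = 8.3 L/kg × 69 kg = 572.7 L
LD = Vd × C = 572.7 × 15.9 = 9106 mg
CL = 0.693 × Vd / t½ = 0.693 × 572.7 / 23 = 17.26 L/h
Infusion rate = CL × Css = 17.26 × 15.9 = 274.4 mg/h

(a) 9110 mg; (b) 274 mg/h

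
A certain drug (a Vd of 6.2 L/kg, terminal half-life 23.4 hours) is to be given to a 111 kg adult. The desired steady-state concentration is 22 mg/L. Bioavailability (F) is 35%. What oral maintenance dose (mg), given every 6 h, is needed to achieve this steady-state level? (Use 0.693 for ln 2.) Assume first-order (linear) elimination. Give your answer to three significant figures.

7690 mg

Total Vd = 6.2 × 111 = 688.2 L
k = 0.693/23.4 = 0.02962 h⁻¹, so CL = k·Vd = 0.02962 × 688.2 = 20.38 L/h
D = CL × Css × τ / F = 20.38 × 22 × 6 / 0.35 = 7686 mg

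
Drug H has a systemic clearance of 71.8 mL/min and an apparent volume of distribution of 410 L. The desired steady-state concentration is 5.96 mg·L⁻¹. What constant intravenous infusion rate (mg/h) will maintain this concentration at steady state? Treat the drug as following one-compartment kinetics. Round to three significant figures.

25.7 mg/h

CL = 71.8 mL/min = 71.8 × 0.06 = 4.308 L/h
Vd does not affect the maintenance rate; only clearance governs steady-state input.
Infusion rate = CL · Css = 4.308 L/h × 5.96 mg/L = 25.68 mg/h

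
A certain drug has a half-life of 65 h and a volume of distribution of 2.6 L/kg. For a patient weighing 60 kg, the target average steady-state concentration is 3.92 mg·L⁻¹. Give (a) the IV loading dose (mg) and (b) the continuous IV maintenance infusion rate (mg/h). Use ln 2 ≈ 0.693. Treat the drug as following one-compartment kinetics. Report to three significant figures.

(a) 612 mg; (b) 6.52 mg/h

Vd(total) = 60 kg × 2.6 L/kg = 156.0 L
LD = Vd × C = 156.0 × 3.92 = 611.5 mg
CL = 0.693 × Vd / t½ = 0.693 × 156.0 / 65 = 1.663 L/h
Infusion rate = CL × Css = 1.663 × 3.92 = 6.519 mg/h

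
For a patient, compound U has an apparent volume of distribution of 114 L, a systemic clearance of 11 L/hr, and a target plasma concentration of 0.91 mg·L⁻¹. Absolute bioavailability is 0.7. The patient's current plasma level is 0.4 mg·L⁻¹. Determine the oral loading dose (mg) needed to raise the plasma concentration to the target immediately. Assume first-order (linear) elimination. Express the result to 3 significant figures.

Concentration deficit ΔC = 0.91 − 0.4 = 0.5100 mg/L
LD = Vd × ΔC / F = 114.0 × 0.5100 / 0.7 = 83.06 mg

83.1 mg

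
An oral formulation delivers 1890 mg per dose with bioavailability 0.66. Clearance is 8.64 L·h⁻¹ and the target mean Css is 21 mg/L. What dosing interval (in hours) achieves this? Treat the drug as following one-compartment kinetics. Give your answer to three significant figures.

F·D/τ = CL·Css → τ = F·D / (CL·Css).
τ = 0.66 × 1890 / (8.64 × 21) = 6.875 h

6.88 h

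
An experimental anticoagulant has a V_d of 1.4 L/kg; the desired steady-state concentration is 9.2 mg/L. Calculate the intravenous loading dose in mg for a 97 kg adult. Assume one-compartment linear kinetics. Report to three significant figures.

Vd(total) = 97 kg × 1.4 L/kg = 135.8 L
LD = Vd × C = 135.8 × 9.200 = 1249 mg

1250 mg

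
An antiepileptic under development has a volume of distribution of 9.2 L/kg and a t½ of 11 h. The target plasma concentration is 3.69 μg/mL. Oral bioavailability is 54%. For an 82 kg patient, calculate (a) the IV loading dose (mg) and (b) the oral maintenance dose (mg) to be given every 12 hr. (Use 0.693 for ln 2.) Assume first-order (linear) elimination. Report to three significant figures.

(a) 2780 mg; (b) 3900 mg

Vd = 9.2 L/kg × 82 kg = 754.4 L
LD = Vd × C = 754.4 × 3.69 = 2784 mg
CL = 0.693 × Vd / t½ = 0.693 × 754.4 / 11 = 47.53 L/h
D = CL × Css × τ / F = 47.53 × 3.69 × 12 / 0.54 = 3897 mg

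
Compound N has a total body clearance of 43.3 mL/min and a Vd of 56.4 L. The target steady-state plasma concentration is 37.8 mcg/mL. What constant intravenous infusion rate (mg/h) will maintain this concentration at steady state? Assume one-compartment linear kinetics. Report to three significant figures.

Convert clearance: 43.3 mL/min × 60 min/h ÷ 1000 mL/L = 2.598 L/h
Rate = CL × Css = 2.598 × 37.8 = 98.20 mg/h

98.2 mg/h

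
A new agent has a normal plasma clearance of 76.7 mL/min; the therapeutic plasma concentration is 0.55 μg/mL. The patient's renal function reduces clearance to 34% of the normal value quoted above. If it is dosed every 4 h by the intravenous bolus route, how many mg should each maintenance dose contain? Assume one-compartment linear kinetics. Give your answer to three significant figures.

CL = 76.7 mL/min × 60/1000 = 4.602 L/h
Patient clearance = 0.34 × 4.602 = 1.565 L/h
D = CL × Css × τ = 1.565 × 0.55 × 4 = 3.443 mg

3.44 mg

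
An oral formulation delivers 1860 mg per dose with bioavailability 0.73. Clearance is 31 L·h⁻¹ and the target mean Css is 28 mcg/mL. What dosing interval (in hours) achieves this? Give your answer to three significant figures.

F·D/τ = CL·Css → τ = F·D / (CL·Css).
τ = 0.73 × 1860 / (31 × 28) = 1.564 h

1.56 h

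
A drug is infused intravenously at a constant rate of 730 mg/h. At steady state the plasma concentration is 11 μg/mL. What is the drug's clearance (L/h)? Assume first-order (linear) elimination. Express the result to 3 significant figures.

At steady state, infusion rate = CL × Css, so CL = rate / Css.
CL = 730 / 11 = 66.36 L/h

66.4 L/h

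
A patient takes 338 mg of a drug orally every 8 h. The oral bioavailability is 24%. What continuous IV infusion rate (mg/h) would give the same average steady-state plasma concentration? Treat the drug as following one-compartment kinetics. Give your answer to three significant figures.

Equivalent systemic input: infusion rate = F·D/τ.
Rate = 0.24 × 338 / 8 = 10.14 mg/h

10.1 mg/h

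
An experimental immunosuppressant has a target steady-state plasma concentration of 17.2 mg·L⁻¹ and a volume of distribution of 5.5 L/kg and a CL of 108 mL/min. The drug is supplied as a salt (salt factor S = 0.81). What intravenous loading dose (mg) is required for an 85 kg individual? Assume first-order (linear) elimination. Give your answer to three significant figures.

9930 mg

Total Vd = 5.5 × 85 = 467.5 L
LD = Vd × C / S = 467.5 × 17.20 / 0.81 = 9927 mg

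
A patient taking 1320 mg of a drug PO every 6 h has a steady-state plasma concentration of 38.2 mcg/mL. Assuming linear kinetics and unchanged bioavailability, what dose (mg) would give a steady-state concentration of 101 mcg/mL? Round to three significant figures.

3490 mg

With linear kinetics, Css is proportional to dose rate (D/τ) at fixed clearance.
D₂ = D₁ × (Css,target / Css,current) = 1320 × 101/38.2 = 3490 mg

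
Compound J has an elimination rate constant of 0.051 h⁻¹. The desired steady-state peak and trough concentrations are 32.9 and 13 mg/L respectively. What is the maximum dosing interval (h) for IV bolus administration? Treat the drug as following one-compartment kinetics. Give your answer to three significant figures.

Between IV bolus doses, concentration decays as C = C₀·e^(−kτ), so C_peak/C_trough = e^(kτ).
τ_max = ln(C_peak/C_trough) / k = ln(32.9/13) / 0.05100 = 0.9285 / 0.05100 = 18.21 h

18.2 h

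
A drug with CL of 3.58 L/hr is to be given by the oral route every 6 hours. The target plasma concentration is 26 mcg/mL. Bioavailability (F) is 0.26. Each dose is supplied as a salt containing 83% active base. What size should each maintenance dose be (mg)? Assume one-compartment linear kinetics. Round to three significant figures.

2590 mg

D = CL × Css × τ / F / S = 3.580 × 26 × 6 / 0.26 / 0.83 = 2588 mg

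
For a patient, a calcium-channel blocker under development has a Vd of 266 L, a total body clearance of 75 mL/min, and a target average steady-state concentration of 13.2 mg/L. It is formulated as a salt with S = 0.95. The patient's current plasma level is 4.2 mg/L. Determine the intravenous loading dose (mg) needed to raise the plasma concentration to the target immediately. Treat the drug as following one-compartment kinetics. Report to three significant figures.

2520 mg

Concentration deficit ΔC = 13.2 − 4.2 = 9.000 mg/L
LD = Vd × ΔC / S = 266.0 × 9.000 / 0.95 = 2520 mg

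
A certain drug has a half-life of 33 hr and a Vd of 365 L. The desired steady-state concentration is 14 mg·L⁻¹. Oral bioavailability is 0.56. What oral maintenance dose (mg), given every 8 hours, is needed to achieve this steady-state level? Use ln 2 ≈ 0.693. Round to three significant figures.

1530 mg

k = 0.693/33 = 0.02100 h⁻¹, so CL = k·Vd = 0.02100 × 365.0 = 7.665 L/h
D = CL × Css × τ / F = 7.665 × 14 × 8 / 0.56 = 1533 mg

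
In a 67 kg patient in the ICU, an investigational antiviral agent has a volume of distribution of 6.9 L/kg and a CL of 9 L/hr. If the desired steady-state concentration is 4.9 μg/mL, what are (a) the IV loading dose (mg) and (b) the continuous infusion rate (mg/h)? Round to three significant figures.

(a) 2270 mg; (b) 44.1 mg/h

Vd = 6.9 L/kg × 67 kg = 462.3 L
Loading: fill Vd to C_target → 462.3 L × 4.9 mg/L = 2265 mg
Infusion rate = 9.000 L/h × 4.9 mg/L = 44.10 mg/h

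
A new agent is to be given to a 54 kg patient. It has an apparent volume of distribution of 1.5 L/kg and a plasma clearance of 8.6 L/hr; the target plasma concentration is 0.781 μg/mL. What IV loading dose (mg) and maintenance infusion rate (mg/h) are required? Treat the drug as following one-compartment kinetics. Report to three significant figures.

(a) 63.3 mg; (b) 6.72 mg/h

Vd = 1.5 L/kg × 54 kg = 81.00 L
LD = Vd · C_target = 81.00 × 0.781 = 63.26 mg
Infusion rate = 8.600 L/h × 0.781 mg/L = 6.717 mg/h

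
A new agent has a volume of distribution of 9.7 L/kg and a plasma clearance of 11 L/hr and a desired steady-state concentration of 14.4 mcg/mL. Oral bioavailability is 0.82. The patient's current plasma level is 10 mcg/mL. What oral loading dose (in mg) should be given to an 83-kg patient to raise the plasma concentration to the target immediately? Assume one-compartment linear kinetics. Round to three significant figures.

Vd(total) = 83 kg × 9.7 L/kg = 805.1 L
Concentration deficit ΔC = 14.4 − 10 = 4.400 mg/L
LD = Vd × ΔC / F = 805.1 × 4.400 / 0.82 = 4320 mg

4320 mg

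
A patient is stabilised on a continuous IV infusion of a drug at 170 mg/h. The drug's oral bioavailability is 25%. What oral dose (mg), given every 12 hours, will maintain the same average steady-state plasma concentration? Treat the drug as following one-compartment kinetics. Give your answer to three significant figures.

To maintain the same Css, the systemic dosing rate must be unchanged: F·D/τ = infusion rate.
D = rate × τ / F = 170 × 12 / 0.25 = 8160 mg

8160 mg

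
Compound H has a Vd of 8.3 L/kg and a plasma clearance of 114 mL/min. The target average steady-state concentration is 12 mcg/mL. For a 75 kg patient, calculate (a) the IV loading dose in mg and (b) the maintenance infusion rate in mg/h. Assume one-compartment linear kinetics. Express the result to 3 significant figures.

Vd = 8.3 L/kg × 75 kg = 622.5 L
LD = Vd · C_target = 622.5 × 12 = 7470 mg
CL = 114 mL/min = 114 × 0.06 = 6.840 L/h
Infusion rate = 6.840 L/h × 12 mg/L = 82.08 mg/h

(a) 7470 mg; (b) 82.1 mg/h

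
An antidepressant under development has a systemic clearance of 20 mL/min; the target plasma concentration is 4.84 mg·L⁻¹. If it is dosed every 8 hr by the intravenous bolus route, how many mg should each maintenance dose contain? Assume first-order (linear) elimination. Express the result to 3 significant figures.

CL = 20 mL/min = 20 × 0.06 = 1.200 L/h
At steady state, dose per interval replaces the amount cleared in that interval: D/τ = CL·Css.
D = CL × Css × τ = 1.200 × 4.84 × 8 = 46.46 mg

46.5 mg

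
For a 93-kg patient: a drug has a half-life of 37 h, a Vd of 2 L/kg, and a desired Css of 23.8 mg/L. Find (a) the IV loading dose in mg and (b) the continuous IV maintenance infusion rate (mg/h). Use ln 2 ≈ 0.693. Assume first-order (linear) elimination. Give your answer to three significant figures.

(a) 4430 mg; (b) 82.9 mg/h

Vd(total) = 93 kg × 2 L/kg = 186.0 L
LD = Vd × C = 186.0 × 23.8 = 4427 mg
CL = 0.693 × Vd / t½ = 0.693 × 186.0 / 37 = 3.484 L/h
Infusion rate = CL × Css = 3.484 × 23.8 = 82.92 mg/h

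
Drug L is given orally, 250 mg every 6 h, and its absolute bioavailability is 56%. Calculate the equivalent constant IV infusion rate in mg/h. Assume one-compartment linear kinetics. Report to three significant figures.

Equivalent systemic input: infusion rate = F·D/τ.
Rate = 0.56 × 250 / 6 = 23.33 mg/h

23.3 mg/h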